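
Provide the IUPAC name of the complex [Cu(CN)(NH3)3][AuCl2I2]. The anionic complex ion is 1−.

Both ions are complex: the cation is named first with the plain metal name, the anion second with the -ate form; each ion's ligands are alphabetised independently.
The complex anion is given as 1−; its ligand charges sum to -4, so Au = +3.
A 1:1 salt means the cation carries the equal and opposite charge, 1+.
Cation: ligand charges sum to -1; for the ion to be 1+, Cu = +2.

triamminecyanocopper(II) dichlorodiiodoaurate(III)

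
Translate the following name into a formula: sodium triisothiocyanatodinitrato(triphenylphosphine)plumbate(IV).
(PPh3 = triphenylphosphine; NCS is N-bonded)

Ligands: 1 triphenylphosphine (PPh3, neutral), 2 nitrato (NO3, -1), 3 isothiocyanato (NCS, -1). Ligand charge sum = -5.
With Pb in oxidation state +4, the complex ion is [Pb...]^1−.
Charge balance with sodium (+1) requires 1 complex ion per 1 sodium.

Na[Pb(NCS)3(NO3)2(PPh3)]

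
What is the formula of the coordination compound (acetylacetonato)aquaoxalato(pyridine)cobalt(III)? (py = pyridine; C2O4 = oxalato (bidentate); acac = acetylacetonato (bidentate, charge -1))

[Co(acac)(C2O4)(H2O)(py)]

Ligands: 1 pyridine (py, neutral), 1 aqua (H2O, neutral), 1 oxalato (C2O4, -2), 1 acetylacetonato (acac, -1). Ligand charge sum = -3.
With Co in oxidation state +3, the complex ion is [Co...].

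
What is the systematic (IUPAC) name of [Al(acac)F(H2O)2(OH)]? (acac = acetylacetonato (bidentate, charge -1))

(acetylacetonato)diaquafluorohydroxoaluminium(III)

There is no counter-ion, so the complex is neutral overall.
Ligand charges: 1×fluoro (-1 each), 1×hydroxo (-1 each), 2×aqua (neutral), 1×acetylacetonato (-1 each); total -3. So Al + (-3) = 0, giving Al = +3.
Ligands are named alphabetically: acetylacetonato before aqua before fluoro before hydroxo.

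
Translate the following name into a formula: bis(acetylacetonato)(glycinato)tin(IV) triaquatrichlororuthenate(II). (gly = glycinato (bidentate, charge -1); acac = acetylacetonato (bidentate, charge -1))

[Sn(acac)2(gly)][RuCl3(H2O)3]

Cation [Sn…]: ligand charges -3, Sn(IV) ⇒ ion charge 1+.
Anion [Ru…]: ligand charges -3, Ru(II) ⇒ ion charge 1−.
One 1+ cation balances one 1− anion.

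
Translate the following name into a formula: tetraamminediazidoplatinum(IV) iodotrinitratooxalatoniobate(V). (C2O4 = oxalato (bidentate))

[Pt(N3)2(NH3)4][Nb(C2O4)I(NO3)3]2

Cation [Pt…]: ligand charges -2, Pt(IV) ⇒ ion charge 2+.
Anion [Nb…]: ligand charges -6, Nb(V) ⇒ ion charge 1−.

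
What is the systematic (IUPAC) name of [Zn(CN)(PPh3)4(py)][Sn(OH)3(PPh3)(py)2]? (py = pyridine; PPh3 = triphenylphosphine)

cyano(pyridine)tetrakis(triphenylphosphine)zinc(II) trihydroxobis(pyridine)(triphenylphosphine)stannate(II)

Both ions are complex: the cation is named first with the plain metal name, the anion second with the -ate form; each ion's ligands are alphabetised independently.
Zinc is always +2 in its complexes; the cation's ligand charges sum to -1, so the complex cation is 1+.
A 1:1 salt means the anion carries the equal and opposite charge, 1−.
Anion: ligand charges sum to -3; for the ion to be 1−, Sn = +2.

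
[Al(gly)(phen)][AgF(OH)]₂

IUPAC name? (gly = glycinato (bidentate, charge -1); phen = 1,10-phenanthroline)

Both ions are complex: the cation is named first with the plain metal name, the anion second with the -ate form; each ion's ligands are alphabetised independently.
Aluminium is always +3 in its complexes; the cation's ligand charges sum to -1, so the complex cation is 2+.
With 2 anions per cation, each anion must be 2/2 = 1−.
Anion: ligand charges sum to -2; for the ion to be 1−, Ag = +1.

(glycinato)(1,10-phenanthroline)aluminium(III) fluorohydroxoargentate(I)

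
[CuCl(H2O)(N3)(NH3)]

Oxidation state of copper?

No counter-ion: the bracketed complex is neutral.
Ligand charges: 1×N3 = -1; 1×NH3 neutral; 1×Cl = -1; 1×H2O neutral; sum -2.
Cu + (-2) = 0 ⇒ Cu is +2.

+2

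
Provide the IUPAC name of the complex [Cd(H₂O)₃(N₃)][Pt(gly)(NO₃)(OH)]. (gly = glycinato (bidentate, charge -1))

triaquaazidocadmium(II) (glycinato)hydroxonitratoplatinate(II)

Both ions are complex: the cation is named first with the plain metal name, the anion second with the -ate form; each ion's ligands are alphabetised independently.
Cadmium is always +2 in its complexes; the cation's ligand charges sum to -1, so the complex cation is 1+.
A 1:1 salt means the anion carries the equal and opposite charge, 1−.
Anion: ligand charges sum to -3; for the ion to be 1−, Pt = +2.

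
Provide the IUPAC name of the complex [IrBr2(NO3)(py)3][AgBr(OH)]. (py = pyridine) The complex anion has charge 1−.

Both ions are complex: the cation is named first with the plain metal name, the anion second with the -ate form; each ion's ligands are alphabetised independently.
The complex anion is given as 1−; its ligand charges sum to -2, so Ag = +1.
A 1:1 salt means the cation carries the equal and opposite charge, 1+.
Cation: ligand charges sum to -3; for the ion to be 1+, Ir = +4.

dibromonitratotris(pyridine)iridium(IV) bromohydroxoargentate(I)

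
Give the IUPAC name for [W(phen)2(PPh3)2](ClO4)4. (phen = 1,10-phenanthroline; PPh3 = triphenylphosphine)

bis(1,10-phenanthroline)bis(triphenylphosphine)tungsten(IV) perchlorate

The 4 perchlorate counter-ions carry a total charge of -4, so each complex ion is 4+.
Ligand charges: 2×1,10-phenanthroline (neutral), 2×triphenylphosphine (neutral); total 0. So W + (0) = 4+, giving W = +4.
Ligands are named alphabetically: phenanthroline before triphenylphosphine.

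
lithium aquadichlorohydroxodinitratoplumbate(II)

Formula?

Ligands: 1 hydroxo (OH, -1), 2 nitrato (NO3, -1), 2 chloro (Cl, -1), 1 aqua (H2O, neutral). Ligand charge sum = -5.
With Pb in oxidation state +2, the complex ion is [Pb...]^3−.
Charge balance with lithium (+1) requires 1 complex ion per 3 lithium.

Li3[PbCl2(H2O)(NO3)2(OH)]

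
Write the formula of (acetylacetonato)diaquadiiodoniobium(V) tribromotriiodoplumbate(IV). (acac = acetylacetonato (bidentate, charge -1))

Cation [Nb…]: ligand charges -3, Nb(V) ⇒ ion charge 2+.
Anion [Pb…]: ligand charges -6, Pb(IV) ⇒ ion charge 2−.
One 2+ cation balances one 2− anion.

[Nb(acac)(H2O)2I2][PbBr3I3]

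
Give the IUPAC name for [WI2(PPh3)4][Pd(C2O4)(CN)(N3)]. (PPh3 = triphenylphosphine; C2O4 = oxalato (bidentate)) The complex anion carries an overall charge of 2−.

The complex anion is given as 2−; its ligand charges sum to -4, so Pd = +2.
A 1:1 salt means the cation carries the equal and opposite charge, 2+.
Cation: ligand charges sum to -2; for the ion to be 2+, W = +4.

diiodotetrakis(triphenylphosphine)tungsten(IV) azidocyanooxalatopalladate(II)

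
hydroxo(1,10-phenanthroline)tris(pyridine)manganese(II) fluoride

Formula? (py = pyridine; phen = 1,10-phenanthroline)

Ligands: 3 pyridine (py, neutral), 1 hydroxo (OH, -1), 1 1,10-phenanthroline (phen, neutral). Ligand charge sum = -1.
Charge balance with fluoride (-1) requires 1 complex ion per 1 fluoride.

[Mn(OH)(phen)(py)3]F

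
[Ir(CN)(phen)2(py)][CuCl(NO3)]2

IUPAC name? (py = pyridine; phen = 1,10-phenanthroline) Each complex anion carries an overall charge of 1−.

Both ions are complex: the cation is named first with the plain metal name, the anion second with the -ate form; each ion's ligands are alphabetised independently.
The complex anion is given as 1−; its ligand charges sum to -2, so Cu = +1.
With 2 anions per cation, the cation must be 2×1 = 2+.
Cation: ligand charges sum to -1; for the ion to be 2+, Ir = +3.

cyanobis(1,10-phenanthroline)(pyridine)iridium(III) chloronitratocuprate(I)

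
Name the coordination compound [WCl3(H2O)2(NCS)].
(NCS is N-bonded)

diaquatrichloroisothiocyanatotungsten(IV)

There is no counter-ion, so the complex is neutral overall.
Ligand charges: 3×chloro (-1 each), 2×aqua (neutral), 1×isothiocyanato (-1 each); total -4. So W + (-4) = 0, giving W = +4.
Ligands are named alphabetically: aqua before chloro before isothiocyanato.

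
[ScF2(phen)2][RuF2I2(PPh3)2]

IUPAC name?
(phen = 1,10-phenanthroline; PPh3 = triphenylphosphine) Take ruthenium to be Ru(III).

Ru is given as +3; the anion's ligand charges sum to -4, so the complex anion is 1−.
A 1:1 salt means the cation carries the equal and opposite charge, 1+.
Cation: ligand charges sum to -2; for the ion to be 1+, Sc = +3.

difluorobis(1,10-phenanthroline)scandium(III) difluorodiiodobis(triphenylphosphine)ruthenate(III)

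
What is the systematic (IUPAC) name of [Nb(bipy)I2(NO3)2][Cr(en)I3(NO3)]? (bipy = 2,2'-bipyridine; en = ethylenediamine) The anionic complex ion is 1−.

(2,2'-bipyridine)diiododinitratoniobium(V) (ethylenediamine)triiodonitratochromate(III)

The complex anion is given as 1−; its ligand charges sum to -4, so Cr = +3.
A 1:1 salt means the cation carries the equal and opposite charge, 1+.
Cation: ligand charges sum to -4; for the ion to be 1+, Nb = +5.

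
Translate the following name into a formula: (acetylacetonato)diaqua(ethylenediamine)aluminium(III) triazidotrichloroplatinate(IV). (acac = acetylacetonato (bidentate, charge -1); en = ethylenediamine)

[Al(acac)(en)(H2O)2][PtCl3(N3)3]

Cation [Al…]: ligand charges -1, Al(III) ⇒ ion charge 2+.
Anion [Pt…]: ligand charges -6, Pt(IV) ⇒ ion charge 2−.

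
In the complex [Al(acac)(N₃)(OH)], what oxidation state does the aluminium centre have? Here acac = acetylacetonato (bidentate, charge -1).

No counter-ion: the bracketed complex is neutral.
Ligand charges: 1×acac = -1; 1×N3 = -1; 1×OH = -1; sum -3.
Al + (-3) = 0 ⇒ Al is +3.

+3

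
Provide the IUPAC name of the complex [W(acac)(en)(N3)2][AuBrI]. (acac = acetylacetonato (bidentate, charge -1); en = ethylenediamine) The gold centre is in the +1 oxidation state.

(acetylacetonato)diazido(ethylenediamine)tungsten(IV) bromoiodoaurate(I)

Both ions are complex: the cation is named first with the plain metal name, the anion second with the -ate form; each ion's ligands are alphabetised independently.
Au is given as +1; the anion's ligand charges sum to -2, so the complex anion is 1−.
A 1:1 salt means the cation carries the equal and opposite charge, 1+.
Cation: ligand charges sum to -3; for the ion to be 1+, W = +4.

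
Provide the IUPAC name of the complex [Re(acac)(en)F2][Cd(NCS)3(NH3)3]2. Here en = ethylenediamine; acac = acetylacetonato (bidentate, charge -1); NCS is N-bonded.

Both ions are complex: the cation is named first with the plain metal name, the anion second with the -ate form; each ion's ligands are alphabetised independently.
Cadmium is always +2 in its complexes; the anion's ligand charges sum to -3, so the complex anion is 1−.
With 2 anions per cation, the cation must be 2×1 = 2+.
Cation: ligand charges sum to -3; for the ion to be 2+, Re = +5.

(acetylacetonato)(ethylenediamine)difluororhenium(V) triamminetriisothiocyanatocadmate(II)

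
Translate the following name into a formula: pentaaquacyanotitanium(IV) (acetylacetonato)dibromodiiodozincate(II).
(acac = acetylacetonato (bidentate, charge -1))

[Ti(CN)(H2O)5][Zn(acac)Br2I2]

Cation [Ti…]: ligand charges -1, Ti(IV) ⇒ ion charge 3+.
Anion [Zn…]: ligand charges -5, Zn(II) ⇒ ion charge 3−.
One 3+ cation balances one 3− anion.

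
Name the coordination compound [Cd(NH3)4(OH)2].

tetraamminedihydroxocadmium(II)

There is no counter-ion, so the complex is neutral overall.
Ligand charges: 4×ammine (neutral), 2×hydroxo (-1 each); total -2. So Cd + (-2) = 0, giving Cd = +2.
Ligands are named alphabetically: ammine before hydroxo.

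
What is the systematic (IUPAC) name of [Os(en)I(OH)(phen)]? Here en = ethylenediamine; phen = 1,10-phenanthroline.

(ethylenediamine)hydroxoiodo(1,10-phenanthroline)osmium(II)

There is no counter-ion, so the complex is neutral overall.
Ligand charges: 1×iodo (-1 each), 1×hydroxo (-1 each), 1×ethylenediamine (neutral), 1×1,10-phenanthroline (neutral); total -2. So Os + (-2) = 0, giving Os = +2.
Ligands are named alphabetically: ethylenediamine before hydroxo before iodo before phenanthroline.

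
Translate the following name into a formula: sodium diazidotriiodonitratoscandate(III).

Na3[ScI3(N3)2(NO3)]

Ligands: 1 nitrato (NO3, -1), 3 iodo (I, -1), 2 azido (N3, -1). Ligand charge sum = -6.
With Sc in oxidation state +3, the complex ion is [Sc...]^3−.
Charge balance with sodium (+1) requires 1 complex ion per 3 sodium.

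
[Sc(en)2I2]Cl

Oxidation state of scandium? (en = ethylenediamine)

1 chloride outside the brackets (-1 each) → the complex ion is 1+.
Ligand charges: 2×en neutral; 2×I = -2; sum -2.
Sc + (-2) = 1+ ⇒ Sc is +3.

+3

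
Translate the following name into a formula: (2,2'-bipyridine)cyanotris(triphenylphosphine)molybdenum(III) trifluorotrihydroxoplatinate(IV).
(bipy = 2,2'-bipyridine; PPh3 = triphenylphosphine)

[Mo(bipy)(CN)(PPh3)3][PtF3(OH)3]

Cation [Mo…]: ligand charges -1, Mo(III) ⇒ ion charge 2+.
Anion [Pt…]: ligand charges -6, Pt(IV) ⇒ ion charge 2−.
One 2+ cation balances one 2− anion.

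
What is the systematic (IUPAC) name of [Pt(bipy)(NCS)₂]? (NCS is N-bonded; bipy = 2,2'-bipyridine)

There is no counter-ion, so the complex is neutral overall.
Ligand charges: 2×isothiocyanato (-1 each), 1×2,2'-bipyridine (neutral); total -2. So Pt + (-2) = 0, giving Pt = +2.
Ligands are named alphabetically: bipyridine before isothiocyanato.

(2,2'-bipyridine)diisothiocyanatoplatinum(II)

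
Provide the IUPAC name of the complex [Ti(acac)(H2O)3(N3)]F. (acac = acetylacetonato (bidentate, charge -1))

The 1 fluoride counter-ion carries a total charge of -1, so each complex ion is 1+.
Ligand charges: 1×acetylacetonato (-1 each), 1×azido (-1 each), 3×aqua (neutral); total -2. So Ti + (-2) = 1+, giving Ti = +3.
Ligands are named alphabetically: acetylacetonato before aqua before azido.

(acetylacetonato)triaquaazidotitanium(III) fluoride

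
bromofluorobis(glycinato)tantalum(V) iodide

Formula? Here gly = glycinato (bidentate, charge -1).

Ligands: 1 bromo (Br, -1), 2 glycinato (gly, -1), 1 fluoro (F, -1). Ligand charge sum = -4.
Charge balance with iodide (-1) requires 1 complex ion per 1 iodide.

[TaBrF(gly)2]I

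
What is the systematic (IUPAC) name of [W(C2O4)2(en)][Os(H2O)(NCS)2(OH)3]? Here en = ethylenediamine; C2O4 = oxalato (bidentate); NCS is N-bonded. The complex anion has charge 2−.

(ethylenediamine)dioxalatotungsten(VI) aquatrihydroxodiisothiocyanatoosmate(III)

The complex anion is given as 2−; its ligand charges sum to -5, so Os = +3.
A 1:1 salt means the cation carries the equal and opposite charge, 2+.
Cation: ligand charges sum to -4; for the ion to be 2+, W = +6.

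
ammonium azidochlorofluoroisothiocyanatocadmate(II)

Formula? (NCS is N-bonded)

Ligands: 1 azido (N3, -1), 1 chloro (Cl, -1), 1 isothiocyanato (NCS, -1), 1 fluoro (F, -1). Ligand charge sum = -4.
With Cd in oxidation state +2, the complex ion is [Cd...]^2−.
Charge balance with ammonium (+1) requires 1 complex ion per 2 ammonium.

(NH4)2[CdClF(N3)(NCS)]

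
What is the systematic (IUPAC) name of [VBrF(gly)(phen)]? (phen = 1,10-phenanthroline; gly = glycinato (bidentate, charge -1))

bromofluoro(glycinato)(1,10-phenanthroline)vanadium(III)

There is no counter-ion, so the complex is neutral overall.
Ligand charges: 1×bromo (-1 each), 1×1,10-phenanthroline (neutral), 1×fluoro (-1 each), 1×glycinato (-1 each); total -3. So V + (-3) = 0, giving V = +3.
Ligands are named alphabetically: bromo before fluoro before glycinato before phenanthroline.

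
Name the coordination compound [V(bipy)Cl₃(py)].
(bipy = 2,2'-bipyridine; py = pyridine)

There is no counter-ion, so the complex is neutral overall.
Ligand charges: 1×2,2'-bipyridine (neutral), 1×pyridine (neutral), 3×chloro (-1 each); total -3. So V + (-3) = 0, giving V = +3.
Ligands are named alphabetically: bipyridine before chloro before pyridine.

(2,2'-bipyridine)trichloro(pyridine)vanadium(III)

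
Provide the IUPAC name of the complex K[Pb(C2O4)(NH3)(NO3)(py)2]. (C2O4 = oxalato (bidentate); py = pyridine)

potassium amminenitratooxalatobis(pyridine)plumbate(II)

The 1 potassium counter-ion carries a total charge of +1, so each complex ion is 1−.
Ligand charges: 1×oxalato (-2 each), 1×ammine (neutral), 1×nitrato (-1 each), 2×pyridine (neutral); total -3. So Pb + (-3) = 1−, giving Pb = +2.
Ligands are named alphabetically: ammine before nitrato before oxalato before pyridine.
The complex ion is anionic, so lead takes the -ate form plumbate(II).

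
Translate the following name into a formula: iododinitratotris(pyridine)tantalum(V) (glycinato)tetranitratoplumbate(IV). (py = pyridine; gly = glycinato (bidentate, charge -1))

Cation [Ta…]: ligand charges -3, Ta(V) ⇒ ion charge 2+.
Anion [Pb…]: ligand charges -5, Pb(IV) ⇒ ion charge 1−.
One 2+ cation requires 2 of the 1− anion.

[TaI(NO3)2(py)3][Pb(gly)(NO3)4]2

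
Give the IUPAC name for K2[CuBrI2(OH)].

The 2 potassium counter-ions carry a total charge of +2, so each complex ion is 2−.
Ligand charges: 2×iodo (-1 each), 1×bromo (-1 each), 1×hydroxo (-1 each); total -4. So Cu + (-4) = 2−, giving Cu = +2.
Ligands are named alphabetically: bromo before hydroxo before iodo.
The complex ion is anionic, so copper takes the -ate form cuprate(II).

potassium bromohydroxodiiodocuprate(II)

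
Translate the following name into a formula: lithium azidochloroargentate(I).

Li[AgCl(N3)]

Ligands: 1 chloro (Cl, -1), 1 azido (N3, -1). Ligand charge sum = -2.
With Ag in oxidation state +1, the complex ion is [Ag...]^1−.
Charge balance with lithium (+1) requires 1 complex ion per 1 lithium.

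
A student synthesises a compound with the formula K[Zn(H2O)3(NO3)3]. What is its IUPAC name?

potassium triaquatrinitratozincate(II)

The 1 potassium counter-ion carries a total charge of +1, so each complex ion is 1−.
Ligand charges: 3×nitrato (-1 each), 3×aqua (neutral); total -3. So Zn + (-3) = 1−, giving Zn = +2.
The complex ion is anionic, so zinc takes the -ate form zincate(II).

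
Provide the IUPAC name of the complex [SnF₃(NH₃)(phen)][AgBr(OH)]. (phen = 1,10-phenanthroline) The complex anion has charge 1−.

amminetrifluoro(1,10-phenanthroline)tin(IV) bromohydroxoargentate(I)

The complex anion is given as 1−; its ligand charges sum to -2, so Ag = +1.
A 1:1 salt means the cation carries the equal and opposite charge, 1+.
Cation: ligand charges sum to -3; for the ion to be 1+, Sn = +4.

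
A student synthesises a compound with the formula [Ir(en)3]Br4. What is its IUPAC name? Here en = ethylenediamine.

tris(ethylenediamine)iridium(IV) bromide

The 4 bromide counter-ions carry a total charge of -4, so each complex ion is 4+.
Ligand charges: 3×ethylenediamine (neutral); total 0. So Ir + (0) = 4+, giving Ir = +4.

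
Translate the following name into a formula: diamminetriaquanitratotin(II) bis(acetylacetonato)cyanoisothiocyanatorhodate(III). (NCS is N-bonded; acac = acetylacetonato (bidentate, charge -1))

Cation [Sn…]: ligand charges -1, Sn(II) ⇒ ion charge 1+.
Anion [Rh…]: ligand charges -4, Rh(III) ⇒ ion charge 1−.

[Sn(H2O)3(NH3)2(NO3)][Rh(acac)2(CN)(NCS)]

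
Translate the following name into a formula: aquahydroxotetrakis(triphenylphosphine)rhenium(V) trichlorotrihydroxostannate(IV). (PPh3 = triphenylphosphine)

Cation [Re…]: ligand charges -1, Re(V) ⇒ ion charge 4+.
Anion [Sn…]: ligand charges -6, Sn(IV) ⇒ ion charge 2−.

[Re(H2O)(OH)(PPh3)4][SnCl3(OH)3]2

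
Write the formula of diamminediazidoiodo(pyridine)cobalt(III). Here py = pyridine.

[CoI(N3)2(NH3)2(py)]

Ligands: 2 azido (N3, -1), 1 iodo (I, -1), 1 pyridine (py, neutral), 2 ammine (NH3, neutral). Ligand charge sum = -3.
With Co in oxidation state +3, the complex ion is [Co...].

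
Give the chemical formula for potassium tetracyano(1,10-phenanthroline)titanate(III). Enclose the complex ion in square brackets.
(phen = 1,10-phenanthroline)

Ligands: 4 cyano (CN, -1), 1 1,10-phenanthroline (phen, neutral). Ligand charge sum = -4.
With Ti in oxidation state +3, the complex ion is [Ti...]^1−.
Charge balance with potassium (+1) requires 1 complex ion per 1 potassium.

K[Ti(CN)4(phen)]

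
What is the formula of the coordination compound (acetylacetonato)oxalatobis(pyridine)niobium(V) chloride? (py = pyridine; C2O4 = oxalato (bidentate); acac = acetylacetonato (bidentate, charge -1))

[Nb(acac)(C2O4)(py)2]Cl2

Ligands: 2 pyridine (py, neutral), 1 oxalato (C2O4, -2), 1 acetylacetonato (acac, -1). Ligand charge sum = -3.
Charge balance with chloride (-1) requires 1 complex ion per 2 chloride.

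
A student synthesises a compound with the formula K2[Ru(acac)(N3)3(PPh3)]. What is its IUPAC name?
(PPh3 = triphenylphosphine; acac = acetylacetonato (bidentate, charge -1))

potassium (acetylacetonato)triazido(triphenylphosphine)ruthenate(II)

The 2 potassium counter-ions carry a total charge of +2, so each complex ion is 2−.
Ligand charges: 1×triphenylphosphine (neutral), 3×azido (-1 each), 1×acetylacetonato (-1 each); total -4. So Ru + (-4) = 2−, giving Ru = +2.
Ligands are named alphabetically: acetylacetonato before azido before triphenylphosphine.
The complex ion is anionic, so ruthenium takes the -ate form ruthenate(II).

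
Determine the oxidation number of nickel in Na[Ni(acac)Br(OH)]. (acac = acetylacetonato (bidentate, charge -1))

+2

1 sodium outside the brackets (+1 each) → the complex ion is 1−.
Ligand charges: 1×OH = -1; 1×acac = -1; 1×Br = -1; sum -3.
Ni + (-3) = 1− ⇒ Ni is +2.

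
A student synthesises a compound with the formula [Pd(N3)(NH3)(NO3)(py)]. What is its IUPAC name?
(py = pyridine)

There is no counter-ion, so the complex is neutral overall.
Ligand charges: 1×nitrato (-1 each), 1×azido (-1 each), 1×pyridine (neutral), 1×ammine (neutral); total -2. So Pd + (-2) = 0, giving Pd = +2.
Ligands are named alphabetically: ammine before azido before nitrato before pyridine.

ammineazidonitrato(pyridine)palladium(II)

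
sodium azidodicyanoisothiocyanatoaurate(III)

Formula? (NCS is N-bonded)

Na[Au(CN)2(N3)(NCS)]

Ligands: 1 isothiocyanato (NCS, -1), 2 cyano (CN, -1), 1 azido (N3, -1). Ligand charge sum = -4.
Charge balance with sodium (+1) requires 1 complex ion per 1 sodium.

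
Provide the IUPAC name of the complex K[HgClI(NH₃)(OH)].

The 1 potassium counter-ion carries a total charge of +1, so each complex ion is 1−.
Ligand charges: 1×chloro (-1 each), 1×ammine (neutral), 1×hydroxo (-1 each), 1×iodo (-1 each); total -3. So Hg + (-3) = 1−, giving Hg = +2.
Ligands are named alphabetically: ammine before chloro before hydroxo before iodo.
The complex ion is anionic, so mercury takes the -ate form mercurate(II).

potassium amminechlorohydroxoiodomercurate(II)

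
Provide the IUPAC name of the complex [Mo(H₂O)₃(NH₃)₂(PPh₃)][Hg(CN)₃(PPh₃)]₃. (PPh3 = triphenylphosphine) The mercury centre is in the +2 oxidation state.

diamminetriaqua(triphenylphosphine)molybdenum(III) tricyano(triphenylphosphine)mercurate(II)

Hg is given as +2; the anion's ligand charges sum to -3, so the complex anion is 1−.
With 3 anions per cation, the cation must be 3×1 = 3+.
Cation: ligand charges sum to 0; for the ion to be 3+, Mo = +3.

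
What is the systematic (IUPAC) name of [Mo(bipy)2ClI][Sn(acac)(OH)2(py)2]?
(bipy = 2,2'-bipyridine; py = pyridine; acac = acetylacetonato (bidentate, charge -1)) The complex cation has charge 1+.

The complex cation is given as 1+; its ligand charges sum to -2, so Mo = +3.
A 1:1 salt means the anion carries the equal and opposite charge, 1−.
Anion: ligand charges sum to -3; for the ion to be 1−, Sn = +2.

bis(2,2'-bipyridine)chloroiodomolybdenum(III) (acetylacetonato)dihydroxobis(pyridine)stannate(II)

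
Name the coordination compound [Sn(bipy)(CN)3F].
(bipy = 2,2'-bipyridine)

(2,2'-bipyridine)tricyanofluorotin(IV)

There is no counter-ion, so the complex is neutral overall.
Ligand charges: 3×cyano (-1 each), 1×2,2'-bipyridine (neutral), 1×fluoro (-1 each); total -4. So Sn + (-4) = 0, giving Sn = +4.
Ligands are named alphabetically: bipyridine before cyano before fluoro.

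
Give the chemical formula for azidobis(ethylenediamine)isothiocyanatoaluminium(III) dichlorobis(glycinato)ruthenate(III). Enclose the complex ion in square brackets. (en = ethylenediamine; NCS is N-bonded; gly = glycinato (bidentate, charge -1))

Cation [Al…]: ligand charges -2, Al(III) ⇒ ion charge 1+.
Anion [Ru…]: ligand charges -4, Ru(III) ⇒ ion charge 1−.
One 1+ cation balances one 1− anion.

[Al(en)2(N3)(NCS)][RuCl2(gly)2]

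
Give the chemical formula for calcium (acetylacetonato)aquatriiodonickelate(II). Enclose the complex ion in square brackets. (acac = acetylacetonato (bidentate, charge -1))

Ligands: 1 aqua (H2O, neutral), 3 iodo (I, -1), 1 acetylacetonato (acac, -1). Ligand charge sum = -4.
Charge balance with calcium (+2) requires 1 complex ion per 1 calcium.

Ca[Ni(acac)(H2O)I3]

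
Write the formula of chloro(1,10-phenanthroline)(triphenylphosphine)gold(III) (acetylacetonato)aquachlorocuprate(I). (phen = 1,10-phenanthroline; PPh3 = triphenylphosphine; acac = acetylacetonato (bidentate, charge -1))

Cation [Au…]: ligand charges -1, Au(III) ⇒ ion charge 2+.
Anion [Cu…]: ligand charges -2, Cu(I) ⇒ ion charge 1−.
One 2+ cation requires 2 of the 1− anion.

[AuCl(phen)(PPh3)][Cu(acac)Cl(H2O)]2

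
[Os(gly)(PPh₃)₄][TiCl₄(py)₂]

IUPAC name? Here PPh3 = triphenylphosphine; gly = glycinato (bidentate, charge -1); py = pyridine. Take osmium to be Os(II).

(glycinato)tetrakis(triphenylphosphine)osmium(II) tetrachlorobis(pyridine)titanate(III)

Os is given as +2; the cation's ligand charges sum to -1, so the complex cation is 1+.
A 1:1 salt means the anion carries the equal and opposite charge, 1−.
Anion: ligand charges sum to -4; for the ion to be 1−, Ti = +3.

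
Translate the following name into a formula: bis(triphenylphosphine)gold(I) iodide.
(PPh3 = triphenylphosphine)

[Au(PPh3)2]I

Ligands: 2 triphenylphosphine (PPh3, neutral). Ligand charge sum = 0.
With Au in oxidation state +1, the complex ion is [Au...]^1+.
Charge balance with iodide (-1) requires 1 complex ion per 1 iodide.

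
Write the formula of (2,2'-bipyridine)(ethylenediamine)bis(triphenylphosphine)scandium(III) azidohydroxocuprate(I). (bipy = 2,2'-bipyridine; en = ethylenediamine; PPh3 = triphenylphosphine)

Cation [Sc…]: ligand charges 0, Sc(III) ⇒ ion charge 3+.
Anion [Cu…]: ligand charges -2, Cu(I) ⇒ ion charge 1−.
One 3+ cation requires 3 of the 1− anion.

[Sc(bipy)(en)(PPh3)2][Cu(N3)(OH)]3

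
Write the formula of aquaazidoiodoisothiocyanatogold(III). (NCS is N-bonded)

Ligands: 1 azido (N3, -1), 1 aqua (H2O, neutral), 1 isothiocyanato (NCS, -1), 1 iodo (I, -1). Ligand charge sum = -3.
With Au in oxidation state +3, the complex ion is [Au...].

[Au(H2O)I(N3)(NCS)]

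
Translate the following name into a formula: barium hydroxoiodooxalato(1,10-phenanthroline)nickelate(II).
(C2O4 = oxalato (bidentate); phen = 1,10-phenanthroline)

Ligands: 1 oxalato (C2O4, -2), 1 1,10-phenanthroline (phen, neutral), 1 hydroxo (OH, -1), 1 iodo (I, -1). Ligand charge sum = -4.
Charge balance with barium (+2) requires 1 complex ion per 1 barium.

Ba[Ni(C2O4)I(OH)(phen)]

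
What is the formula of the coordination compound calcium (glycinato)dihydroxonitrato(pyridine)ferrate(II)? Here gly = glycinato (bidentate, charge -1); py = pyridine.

Ca[Fe(gly)(NO3)(OH)2(py)]

Ligands: 1 glycinato (gly, -1), 2 hydroxo (OH, -1), 1 pyridine (py, neutral), 1 nitrato (NO3, -1). Ligand charge sum = -4.
With Fe in oxidation state +2, the complex ion is [Fe...]^2−.
Charge balance with calcium (+2) requires 1 complex ion per 1 calcium.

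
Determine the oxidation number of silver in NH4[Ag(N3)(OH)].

1 ammonium outside the brackets (+1 each) → the complex ion is 1−.
Ligand charges: 1×OH = -1; 1×N3 = -1; sum -2.
Ag + (-2) = 1− ⇒ Ag is +1.

+1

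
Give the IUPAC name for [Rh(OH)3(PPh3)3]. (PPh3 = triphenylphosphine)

There is no counter-ion, so the complex is neutral overall.
Ligand charges: 3×hydroxo (-1 each), 3×triphenylphosphine (neutral); total -3. So Rh + (-3) = 0, giving Rh = +3.
Ligands are named alphabetically: hydroxo before triphenylphosphine.

trihydroxotris(triphenylphosphine)rhodium(III)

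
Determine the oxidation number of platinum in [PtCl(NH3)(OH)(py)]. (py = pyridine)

No counter-ion: the bracketed complex is neutral.
Ligand charges: 1×py neutral; 1×Cl = -1; 1×OH = -1; 1×NH3 neutral; sum -2.
Pt + (-2) = 0 ⇒ Pt is +2.

+2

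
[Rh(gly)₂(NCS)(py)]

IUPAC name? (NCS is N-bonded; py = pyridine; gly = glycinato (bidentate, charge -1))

There is no counter-ion, so the complex is neutral overall.
Ligand charges: 1×isothiocyanato (-1 each), 1×pyridine (neutral), 2×glycinato (-1 each); total -3. So Rh + (-3) = 0, giving Rh = +3.
Ligands are named alphabetically: glycinato before isothiocyanato before pyridine.

bis(glycinato)isothiocyanato(pyridine)rhodium(III)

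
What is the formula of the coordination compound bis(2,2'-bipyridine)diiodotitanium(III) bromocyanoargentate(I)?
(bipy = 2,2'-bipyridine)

Cation [Ti…]: ligand charges -2, Ti(III) ⇒ ion charge 1+.
Anion [Ag…]: ligand charges -2, Ag(I) ⇒ ion charge 1−.
One 1+ cation balances one 1− anion.

[Ti(bipy)2I2][AgBr(CN)]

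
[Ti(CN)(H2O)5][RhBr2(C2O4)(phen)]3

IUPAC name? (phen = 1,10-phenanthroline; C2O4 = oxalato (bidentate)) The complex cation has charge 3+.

Both ions are complex: the cation is named first with the plain metal name, the anion second with the -ate form; each ion's ligands are alphabetised independently.
The complex cation is given as 3+; its ligand charges sum to -1, so Ti = +4.
With 3 anions per cation, each anion must be 3/3 = 1−.
Anion: ligand charges sum to -4; for the ion to be 1−, Rh = +3.

pentaaquacyanotitanium(IV) dibromooxalato(1,10-phenanthroline)rhodate(III)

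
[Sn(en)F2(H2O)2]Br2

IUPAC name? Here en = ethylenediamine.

The 2 bromide counter-ions carry a total charge of -2, so each complex ion is 2+.
Ligand charges: 2×aqua (neutral), 2×fluoro (-1 each), 1×ethylenediamine (neutral); total -2. So Sn + (-2) = 2+, giving Sn = +4.
Ligands are named alphabetically: aqua before ethylenediamine before fluoro.

diaqua(ethylenediamine)difluorotin(IV) bromide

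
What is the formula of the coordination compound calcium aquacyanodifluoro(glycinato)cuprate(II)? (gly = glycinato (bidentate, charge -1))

Ca[Cu(CN)F2(gly)(H2O)]

Ligands: 2 fluoro (F, -1), 1 cyano (CN, -1), 1 glycinato (gly, -1), 1 aqua (H2O, neutral). Ligand charge sum = -4.
With Cu in oxidation state +2, the complex ion is [Cu...]^2−.
Charge balance with calcium (+2) requires 1 complex ion per 1 calcium.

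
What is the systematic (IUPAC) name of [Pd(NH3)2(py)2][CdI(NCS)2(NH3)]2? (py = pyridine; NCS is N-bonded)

Cadmium is always +2 in its complexes; the anion's ligand charges sum to -3, so the complex anion is 1−.
With 2 anions per cation, the cation must be 2×1 = 2+.
Cation: ligand charges sum to 0; for the ion to be 2+, Pd = +2.

diamminebis(pyridine)palladium(II) ammineiododiisothiocyanatocadmate(II)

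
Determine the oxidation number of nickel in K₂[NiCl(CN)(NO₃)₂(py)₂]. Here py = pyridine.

+2

2 potassium outside the brackets (+1 each) → the complex ion is 2−.
Ligand charges: 1×Cl = -1; 1×CN = -1; 2×py neutral; 2×NO3 = -2; sum -4.
Ni + (-4) = 2− ⇒ Ni is +2.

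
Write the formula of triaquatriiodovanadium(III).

[V(H2O)3I3]

Ligands: 3 aqua (H2O, neutral), 3 iodo (I, -1). Ligand charge sum = -3.
With V in oxidation state +3, the complex ion is [V...].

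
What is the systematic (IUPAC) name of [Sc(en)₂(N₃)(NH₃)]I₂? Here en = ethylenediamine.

The 2 iodide counter-ions carry a total charge of -2, so each complex ion is 2+.
Ligand charges: 2×ethylenediamine (neutral), 1×ammine (neutral), 1×azido (-1 each); total -1. So Sc + (-1) = 2+, giving Sc = +3.
Ligands are named alphabetically: ammine before azido before ethylenediamine.

ammineazidobis(ethylenediamine)scandium(III) iodide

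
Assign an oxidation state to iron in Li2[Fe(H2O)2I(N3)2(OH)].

2 lithium outside the brackets (+1 each) → the complex ion is 2−.
Ligand charges: 2×H2O neutral; 2×N3 = -2; 1×I = -1; 1×OH = -1; sum -4.
Fe + (-4) = 2− ⇒ Fe is +2.

+2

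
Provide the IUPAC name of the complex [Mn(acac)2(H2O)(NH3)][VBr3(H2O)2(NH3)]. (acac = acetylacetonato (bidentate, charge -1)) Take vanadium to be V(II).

bis(acetylacetonato)ammineaquamanganese(III) amminediaquatribromovanadate(II)

Both ions are complex: the cation is named first with the plain metal name, the anion second with the -ate form; each ion's ligands are alphabetised independently.
V is given as +2; the anion's ligand charges sum to -3, so the complex anion is 1−.
A 1:1 salt means the cation carries the equal and opposite charge, 1+.
Cation: ligand charges sum to -2; for the ion to be 1+, Mn = +3.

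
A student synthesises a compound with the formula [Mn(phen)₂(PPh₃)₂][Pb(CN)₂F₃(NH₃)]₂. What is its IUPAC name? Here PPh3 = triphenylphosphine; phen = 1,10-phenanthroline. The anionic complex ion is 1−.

bis(1,10-phenanthroline)bis(triphenylphosphine)manganese(II) amminedicyanotrifluoroplumbate(IV)

The complex anion is given as 1−; its ligand charges sum to -5, so Pb = +4.
With 2 anions per cation, the cation must be 2×1 = 2+.
Cation: ligand charges sum to 0; for the ion to be 2+, Mn = +2.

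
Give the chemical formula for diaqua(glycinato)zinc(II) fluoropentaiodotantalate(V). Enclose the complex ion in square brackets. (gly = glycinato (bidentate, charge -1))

Cation [Zn…]: ligand charges -1, Zn(II) ⇒ ion charge 1+.
Anion [Ta…]: ligand charges -6, Ta(V) ⇒ ion charge 1−.

[Zn(gly)(H2O)2][TaFI5]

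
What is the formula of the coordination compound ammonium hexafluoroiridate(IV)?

(NH4)2[IrF6]

Ligands: 6 fluoro (F, -1). Ligand charge sum = -6.
With Ir in oxidation state +4, the complex ion is [Ir...]^2−.
Charge balance with ammonium (+1) requires 1 complex ion per 2 ammonium.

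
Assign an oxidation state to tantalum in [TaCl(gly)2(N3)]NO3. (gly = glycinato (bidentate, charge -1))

+5

1 nitrate outside the brackets (-1 each) → the complex ion is 1+.
Ligand charges: 1×N3 = -1; 2×gly = -2; 1×Cl = -1; sum -4.
Ta + (-4) = 1+ ⇒ Ta is +5.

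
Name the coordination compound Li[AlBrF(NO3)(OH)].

The 1 lithium counter-ion carries a total charge of +1, so each complex ion is 1−.
Ligand charges: 1×nitrato (-1 each), 1×hydroxo (-1 each), 1×fluoro (-1 each), 1×bromo (-1 each); total -4. So Al + (-4) = 1−, giving Al = +3.
Ligands are named alphabetically: bromo before fluoro before hydroxo before nitrato.
The complex ion is anionic, so aluminium takes the -ate form aluminate(III).

lithium bromofluorohydroxonitratoaluminate(III)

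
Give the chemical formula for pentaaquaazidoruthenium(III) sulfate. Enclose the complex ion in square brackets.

Ligands: 1 azido (N3, -1), 5 aqua (H2O, neutral). Ligand charge sum = -1.
Charge balance with sulfate (-2) requires 1 complex ion per 1 sulfate.

[Ru(H2O)5(N3)]SO4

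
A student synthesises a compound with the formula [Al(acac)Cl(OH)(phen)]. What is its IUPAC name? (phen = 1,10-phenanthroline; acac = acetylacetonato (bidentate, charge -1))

There is no counter-ion, so the complex is neutral overall.
Ligand charges: 1×hydroxo (-1 each), 1×1,10-phenanthroline (neutral), 1×chloro (-1 each), 1×acetylacetonato (-1 each); total -3. So Al + (-3) = 0, giving Al = +3.
Ligands are named alphabetically: acetylacetonato before chloro before hydroxo before phenanthroline.

(acetylacetonato)chlorohydroxo(1,10-phenanthroline)aluminium(III)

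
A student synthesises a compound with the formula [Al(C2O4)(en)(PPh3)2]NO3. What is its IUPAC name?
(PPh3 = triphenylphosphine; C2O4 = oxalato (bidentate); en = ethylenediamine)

(ethylenediamine)oxalatobis(triphenylphosphine)aluminium(III) nitrate

The 1 nitrate counter-ion carries a total charge of -1, so each complex ion is 1+.
Ligand charges: 2×triphenylphosphine (neutral), 1×oxalato (-2 each), 1×ethylenediamine (neutral); total -2. So Al + (-2) = 1+, giving Al = +3.
Ligands are named alphabetically: ethylenediamine before oxalato before triphenylphosphine.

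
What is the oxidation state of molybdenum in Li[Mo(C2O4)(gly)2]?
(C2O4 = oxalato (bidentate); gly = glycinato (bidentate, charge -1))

+3

1 lithium outside the brackets (+1 each) → the complex ion is 1−.
Ligand charges: 1×C2O4 = -2; 2×gly = -2; sum -4.
Mo + (-4) = 1− ⇒ Mo is +3.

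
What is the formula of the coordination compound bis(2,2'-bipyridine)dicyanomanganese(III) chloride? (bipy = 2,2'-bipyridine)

Ligands: 2 2,2'-bipyridine (bipy, neutral), 2 cyano (CN, -1). Ligand charge sum = -2.
With Mn in oxidation state +3, the complex ion is [Mn...]^1+.
Charge balance with chloride (-1) requires 1 complex ion per 1 chloride.

[Mn(bipy)2(CN)2]Cl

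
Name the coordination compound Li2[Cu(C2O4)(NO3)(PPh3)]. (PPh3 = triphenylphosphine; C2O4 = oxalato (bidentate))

lithium nitratooxalato(triphenylphosphine)cuprate(I)

The 2 lithium counter-ions carry a total charge of +2, so each complex ion is 2−.
Ligand charges: 1×triphenylphosphine (neutral), 1×nitrato (-1 each), 1×oxalato (-2 each); total -3. So Cu + (-3) = 2−, giving Cu = +1.
Ligands are named alphabetically: nitrato before oxalato before triphenylphosphine.
The complex ion is anionic, so copper takes the -ate form cuprate(I).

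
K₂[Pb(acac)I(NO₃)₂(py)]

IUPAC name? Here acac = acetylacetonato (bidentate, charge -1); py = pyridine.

The 2 potassium counter-ions carry a total charge of +2, so each complex ion is 2−.
Ligand charges: 1×iodo (-1 each), 1×acetylacetonato (-1 each), 1×pyridine (neutral), 2×nitrato (-1 each); total -4. So Pb + (-4) = 2−, giving Pb = +2.
The complex ion is anionic, so lead takes the -ate form plumbate(II).

potassium (acetylacetonato)iododinitrato(pyridine)plumbate(II)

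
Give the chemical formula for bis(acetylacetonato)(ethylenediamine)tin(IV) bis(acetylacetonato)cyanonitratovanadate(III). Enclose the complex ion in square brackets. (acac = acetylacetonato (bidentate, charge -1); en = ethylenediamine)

Cation [Sn…]: ligand charges -2, Sn(IV) ⇒ ion charge 2+.
Anion [V…]: ligand charges -4, V(III) ⇒ ion charge 1−.
One 2+ cation requires 2 of the 1− anion.

[Sn(acac)2(en)][V(acac)2(CN)(NO3)]2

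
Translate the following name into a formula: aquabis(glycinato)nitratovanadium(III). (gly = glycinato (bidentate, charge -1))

[V(gly)2(H2O)(NO3)]

Ligands: 2 glycinato (gly, -1), 1 nitrato (NO3, -1), 1 aqua (H2O, neutral). Ligand charge sum = -3.
With V in oxidation state +3, the complex ion is [V...].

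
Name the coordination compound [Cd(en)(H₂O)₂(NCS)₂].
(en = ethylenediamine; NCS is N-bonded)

There is no counter-ion, so the complex is neutral overall.
Ligand charges: 1×ethylenediamine (neutral), 2×isothiocyanato (-1 each), 2×aqua (neutral); total -2. So Cd + (-2) = 0, giving Cd = +2.
Ligands are named alphabetically: aqua before ethylenediamine before isothiocyanato.

diaqua(ethylenediamine)diisothiocyanatocadmium(II)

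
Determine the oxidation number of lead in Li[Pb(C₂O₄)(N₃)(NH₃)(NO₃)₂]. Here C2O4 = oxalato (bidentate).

1 lithium outside the brackets (+1 each) → the complex ion is 1−.
Ligand charges: 1×C2O4 = -2; 1×N3 = -1; 1×NH3 neutral; 2×NO3 = -2; sum -5.
Pb + (-5) = 1− ⇒ Pb is +4.

+4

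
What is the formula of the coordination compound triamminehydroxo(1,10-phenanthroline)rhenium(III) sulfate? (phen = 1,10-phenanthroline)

[Re(NH3)3(OH)(phen)]SO4

Ligands: 3 ammine (NH3, neutral), 1 hydroxo (OH, -1), 1 1,10-phenanthroline (phen, neutral). Ligand charge sum = -1.
Charge balance with sulfate (-2) requires 1 complex ion per 1 sulfate.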